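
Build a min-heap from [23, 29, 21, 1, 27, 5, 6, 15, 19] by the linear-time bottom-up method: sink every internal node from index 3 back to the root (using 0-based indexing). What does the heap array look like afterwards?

sift down from index 3: already satisfies heap property
sift down from index 2:
  21 vs smaller child 5 at index 5, swap → [23, 29, 5, 1, 27, 21, 6, 15, 19]
sift down from index 1:
  29 vs smaller child 1 at index 3, swap → [23, 1, 5, 29, 27, 21, 6, 15, 19]
  29 vs smaller child 15 at index 7, swap → [23, 1, 5, 15, 27, 21, 6, 29, 19]
sift down from index 0:
  23 vs smaller child 1 at index 1, swap → [1, 23, 5, 15, 27, 21, 6, 29, 19]
  23 vs smaller child 15 at index 3, swap → [1, 15, 5, 23, 27, 21, 6, 29, 19]
  23 vs smaller child 19 at index 8, swap → [1, 15, 5, 19, 27, 21, 6, 29, 23]

[1, 15, 5, 19, 27, 21, 6, 29, 23]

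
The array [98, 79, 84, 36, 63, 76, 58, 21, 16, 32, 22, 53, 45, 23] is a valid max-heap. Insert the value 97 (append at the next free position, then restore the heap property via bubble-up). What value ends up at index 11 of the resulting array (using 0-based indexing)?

53

append 97 at index 14 → [98, 79, 84, 36, 63, 76, 58, 21, 16, 32, 22, 53, 45, 23, 97]
97 > parent 58 at index 6, swap → [98, 79, 84, 36, 63, 76, 97, 21, 16, 32, 22, 53, 45, 23, 58]
97 > parent 84 at index 2, swap → [98, 79, 97, 36, 63, 76, 84, 21, 16, 32, 22, 53, 45, 23, 58]
resulting array: [98, 79, 97, 36, 63, 76, 84, 21, 16, 32, 22, 53, 45, 23, 58]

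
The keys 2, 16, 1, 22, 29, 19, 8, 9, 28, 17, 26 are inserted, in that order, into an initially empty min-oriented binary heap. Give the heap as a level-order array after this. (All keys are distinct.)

[1, 9, 2, 16, 17, 19, 8, 22, 28, 29, 26]

Insert 2:
  append 2 at index 0 → [2] (no swap needed)
Insert 16:
  append 16 at index 1 → [2, 16] (no swap needed)
Insert 1:
  append 1 at index 2 → [2, 16, 1]
  1 < parent 2 at index 0, swap → [1, 16, 2]
Insert 22:
  append 22 at index 3 → [1, 16, 2, 22] (no swap needed)
Insert 29:
  append 29 at index 4 → [1, 16, 2, 22, 29] (no swap needed)
Insert 19:
  append 19 at index 5 → [1, 16, 2, 22, 29, 19] (no swap needed)
Insert 8:
  append 8 at index 6 → [1, 16, 2, 22, 29, 19, 8] (no swap needed)
Insert 9:
  append 9 at index 7 → [1, 16, 2, 22, 29, 19, 8, 9]
  9 < parent 22 at index 3, swap → [1, 16, 2, 9, 29, 19, 8, 22]
  9 < parent 16 at index 1, swap → [1, 9, 2, 16, 29, 19, 8, 22]
Insert 28:
  append 28 at index 8 → [1, 9, 2, 16, 29, 19, 8, 22, 28] (no swap needed)
Insert 17:
  append 17 at index 9 → [1, 9, 2, 16, 29, 19, 8, 22, 28, 17]
  17 < parent 29 at index 4, swap → [1, 9, 2, 16, 17, 19, 8, 22, 28, 29]
Insert 26:
  append 26 at index 10 → [1, 9, 2, 16, 17, 19, 8, 22, 28, 29, 26] (no swap needed)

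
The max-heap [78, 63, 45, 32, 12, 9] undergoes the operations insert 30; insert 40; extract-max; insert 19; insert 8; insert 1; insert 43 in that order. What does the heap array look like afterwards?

insert 30:
  append 30 at index 6 → [78, 63, 45, 32, 12, 9, 30] (no swap needed)
insert 40:
  append 40 at index 7 → [78, 63, 45, 32, 12, 9, 30, 40]
  40 > parent 32 at index 3, swap → [78, 63, 45, 40, 12, 9, 30, 32]
extract-max → returns 78:
  remove root 78; move last element 32 to root → [32, 63, 45, 40, 12, 9, 30]
  32 vs larger child 63 at index 1, swap → [63, 32, 45, 40, 12, 9, 30]
  32 vs larger child 40 at index 3, swap → [63, 40, 45, 32, 12, 9, 30]
insert 19:
  append 19 at index 7 → [63, 40, 45, 32, 12, 9, 30, 19] (no swap needed)
insert 8:
  append 8 at index 8 → [63, 40, 45, 32, 12, 9, 30, 19, 8] (no swap needed)
insert 1:
  append 1 at index 9 → [63, 40, 45, 32, 12, 9, 30, 19, 8, 1] (no swap needed)
insert 43:
  append 43 at index 10 → [63, 40, 45, 32, 12, 9, 30, 19, 8, 1, 43]
  43 > parent 12 at index 4, swap → [63, 40, 45, 32, 43, 9, 30, 19, 8, 1, 12]
  43 > parent 40 at index 1, swap → [63, 43, 45, 32, 40, 9, 30, 19, 8, 1, 12]

[63, 43, 45, 32, 40, 9, 30, 19, 8, 1, 12]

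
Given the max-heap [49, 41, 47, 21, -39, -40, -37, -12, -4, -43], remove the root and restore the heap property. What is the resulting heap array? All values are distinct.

[47, 41, -37, 21, -39, -40, -43, -12, -4]

remove root 49; move last element -43 to root → [-43, 41, 47, 21, -39, -40, -37, -12, -4]
-43 vs larger child 47 at index 2, swap → [47, 41, -43, 21, -39, -40, -37, -12, -4]
-43 vs larger child -37 at index 6, swap → [47, 41, -37, 21, -39, -40, -43, -12, -4]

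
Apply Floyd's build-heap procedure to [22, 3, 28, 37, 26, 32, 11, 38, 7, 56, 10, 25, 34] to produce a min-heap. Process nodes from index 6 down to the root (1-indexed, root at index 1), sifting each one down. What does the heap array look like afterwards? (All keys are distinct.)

[3, 7, 11, 22, 10, 25, 28, 38, 37, 56, 26, 32, 34]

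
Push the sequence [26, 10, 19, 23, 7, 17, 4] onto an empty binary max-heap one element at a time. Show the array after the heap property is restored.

[26, 23, 19, 10, 7, 17, 4]

Insert 26:
  append 26 at index 0 → [26] (no swap needed)
Insert 10:
  append 10 at index 1 → [26, 10] (no swap needed)
Insert 19:
  append 19 at index 2 → [26, 10, 19] (no swap needed)
Insert 23:
  append 23 at index 3 → [26, 10, 19, 23]
  23 > parent 10 at index 1, swap → [26, 23, 19, 10]
Insert 7:
  append 7 at index 4 → [26, 23, 19, 10, 7] (no swap needed)
Insert 17:
  append 17 at index 5 → [26, 23, 19, 10, 7, 17] (no swap needed)
Insert 4:
  append 4 at index 6 → [26, 23, 19, 10, 7, 17, 4] (no swap needed)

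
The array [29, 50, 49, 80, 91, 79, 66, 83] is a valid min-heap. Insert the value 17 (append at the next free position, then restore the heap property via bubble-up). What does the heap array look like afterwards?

append 17 at index 8 → [29, 50, 49, 80, 91, 79, 66, 83, 17]
17 < parent 80 at index 3, swap → [29, 50, 49, 17, 91, 79, 66, 83, 80]
17 < parent 50 at index 1, swap → [29, 17, 49, 50, 91, 79, 66, 83, 80]
17 < parent 29 at index 0, swap → [17, 29, 49, 50, 91, 79, 66, 83, 80]

[17, 29, 49, 50, 91, 79, 66, 83, 80]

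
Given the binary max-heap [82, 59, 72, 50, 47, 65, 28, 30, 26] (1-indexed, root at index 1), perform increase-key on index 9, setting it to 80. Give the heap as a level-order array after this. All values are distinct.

[82, 80, 72, 59, 47, 65, 28, 30, 50]

set index 9 from 26 to 80 → [82, 59, 72, 50, 47, 65, 28, 30, 80]
80 > parent 50 at index 4, swap → [82, 59, 72, 80, 47, 65, 28, 30, 50]
80 > parent 59 at index 2, swap → [82, 80, 72, 59, 47, 65, 28, 30, 50]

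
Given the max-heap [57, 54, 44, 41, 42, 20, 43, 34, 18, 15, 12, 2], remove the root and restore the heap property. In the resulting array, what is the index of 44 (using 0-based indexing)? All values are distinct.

2

remove root 57; move last element 2 to root → [2, 54, 44, 41, 42, 20, 43, 34, 18, 15, 12]
2 vs larger child 54 at index 1, swap → [54, 2, 44, 41, 42, 20, 43, 34, 18, 15, 12]
2 vs larger child 42 at index 4, swap → [54, 42, 44, 41, 2, 20, 43, 34, 18, 15, 12]
2 vs larger child 15 at index 9, swap → [54, 42, 44, 41, 15, 20, 43, 34, 18, 2, 12]
resulting array: [54, 42, 44, 41, 15, 20, 43, 34, 18, 2, 12]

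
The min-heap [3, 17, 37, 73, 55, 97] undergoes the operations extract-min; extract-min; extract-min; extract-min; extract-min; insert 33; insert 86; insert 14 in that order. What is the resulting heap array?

extract-min → returns 3:
  remove root 3; move last element 97 to root → [97, 17, 37, 73, 55]
  97 vs smaller child 17 at index 1, swap → [17, 97, 37, 73, 55]
  97 vs smaller child 55 at index 4, swap → [17, 55, 37, 73, 97]
extract-min → returns 17:
  remove root 17; move last element 97 to root → [97, 55, 37, 73]
  97 vs smaller child 37 at index 2, swap → [37, 55, 97, 73]
extract-min → returns 37:
  remove root 37; move last element 73 to root → [73, 55, 97]
  73 vs smaller child 55 at index 1, swap → [55, 73, 97]
extract-min → returns 55:
  remove root 55; move last element 97 to root → [97, 73]
  97 vs only child 73 at index 1, swap → [73, 97]
extract-min → returns 73:
  remove root 73; move last element 97 to root → [97] (no swap needed)
insert 33:
  append 33 at index 1 → [97, 33]
  33 < parent 97 at index 0, swap → [33, 97]
insert 86:
  append 86 at index 2 → [33, 97, 86] (no swap needed)
insert 14:
  append 14 at index 3 → [33, 97, 86, 14]
  14 < parent 97 at index 1, swap → [33, 14, 86, 97]
  14 < parent 33 at index 0, swap → [14, 33, 86, 97]

[14, 33, 86, 97]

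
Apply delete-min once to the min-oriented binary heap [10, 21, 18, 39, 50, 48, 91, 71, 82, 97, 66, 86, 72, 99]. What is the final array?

remove root 10; move last element 99 to root → [99, 21, 18, 39, 50, 48, 91, 71, 82, 97, 66, 86, 72]
99 vs smaller child 18 at index 2, swap → [18, 21, 99, 39, 50, 48, 91, 71, 82, 97, 66, 86, 72]
99 vs smaller child 48 at index 5, swap → [18, 21, 48, 39, 50, 99, 91, 71, 82, 97, 66, 86, 72]
99 vs smaller child 72 at index 12, swap → [18, 21, 48, 39, 50, 72, 91, 71, 82, 97, 66, 86, 99]

[18, 21, 48, 39, 50, 72, 91, 71, 82, 97, 66, 86, 99]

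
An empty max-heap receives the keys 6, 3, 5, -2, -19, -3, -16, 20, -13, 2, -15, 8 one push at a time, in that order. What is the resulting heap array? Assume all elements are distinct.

[20, 6, 8, 3, 2, 5, -16, -2, -13, -19, -15, -3]

Insert 6:
  append 6 at index 0 → [6] (no swap needed)
Insert 3:
  append 3 at index 1 → [6, 3] (no swap needed)
Insert 5:
  append 5 at index 2 → [6, 3, 5] (no swap needed)
Insert -2:
  append -2 at index 3 → [6, 3, 5, -2] (no swap needed)
Insert -19:
  append -19 at index 4 → [6, 3, 5, -2, -19] (no swap needed)
Insert -3:
  append -3 at index 5 → [6, 3, 5, -2, -19, -3] (no swap needed)
Insert -16:
  append -16 at index 6 → [6, 3, 5, -2, -19, -3, -16] (no swap needed)
Insert 20:
  append 20 at index 7 → [6, 3, 5, -2, -19, -3, -16, 20]
  20 > parent -2 at index 3, swap → [6, 3, 5, 20, -19, -3, -16, -2]
  20 > parent 3 at index 1, swap → [6, 20, 5, 3, -19, -3, -16, -2]
  20 > parent 6 at index 0, swap → [20, 6, 5, 3, -19, -3, -16, -2]
Insert -13:
  append -13 at index 8 → [20, 6, 5, 3, -19, -3, -16, -2, -13] (no swap needed)
Insert 2:
  append 2 at index 9 → [20, 6, 5, 3, -19, -3, -16, -2, -13, 2]
  2 > parent -19 at index 4, swap → [20, 6, 5, 3, 2, -3, -16, -2, -13, -19]
Insert -15:
  append -15 at index 10 → [20, 6, 5, 3, 2, -3, -16, -2, -13, -19, -15] (no swap needed)
Insert 8:
  append 8 at index 11 → [20, 6, 5, 3, 2, -3, -16, -2, -13, -19, -15, 8]
  8 > parent -3 at index 5, swap → [20, 6, 5, 3, 2, 8, -16, -2, -13, -19, -15, -3]
  8 > parent 5 at index 2, swap → [20, 6, 8, 3, 2, 5, -16, -2, -13, -19, -15, -3]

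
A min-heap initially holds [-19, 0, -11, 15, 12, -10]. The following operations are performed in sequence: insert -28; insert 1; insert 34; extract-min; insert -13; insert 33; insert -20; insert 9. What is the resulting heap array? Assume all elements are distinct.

insert -28:
  append -28 at index 6 → [-19, 0, -11, 15, 12, -10, -28]
  -28 < parent -11 at index 2, swap → [-19, 0, -28, 15, 12, -10, -11]
  -28 < parent -19 at index 0, swap → [-28, 0, -19, 15, 12, -10, -11]
insert 1:
  append 1 at index 7 → [-28, 0, -19, 15, 12, -10, -11, 1]
  1 < parent 15 at index 3, swap → [-28, 0, -19, 1, 12, -10, -11, 15]
insert 34:
  append 34 at index 8 → [-28, 0, -19, 1, 12, -10, -11, 15, 34] (no swap needed)
extract-min → returns -28:
  remove root -28; move last element 34 to root → [34, 0, -19, 1, 12, -10, -11, 15]
  34 vs smaller child -19 at index 2, swap → [-19, 0, 34, 1, 12, -10, -11, 15]
  34 vs smaller child -11 at index 6, swap → [-19, 0, -11, 1, 12, -10, 34, 15]
insert -13:
  append -13 at index 8 → [-19, 0, -11, 1, 12, -10, 34, 15, -13]
  -13 < parent 1 at index 3, swap → [-19, 0, -11, -13, 12, -10, 34, 15, 1]
  -13 < parent 0 at index 1, swap → [-19, -13, -11, 0, 12, -10, 34, 15, 1]
insert 33:
  append 33 at index 9 → [-19, -13, -11, 0, 12, -10, 34, 15, 1, 33] (no swap needed)
insert -20:
  append -20 at index 10 → [-19, -13, -11, 0, 12, -10, 34, 15, 1, 33, -20]
  -20 < parent 12 at index 4, swap → [-19, -13, -11, 0, -20, -10, 34, 15, 1, 33, 12]
  -20 < parent -13 at index 1, swap → [-19, -20, -11, 0, -13, -10, 34, 15, 1, 33, 12]
  -20 < parent -19 at index 0, swap → [-20, -19, -11, 0, -13, -10, 34, 15, 1, 33, 12]
insert 9:
  append 9 at index 11 → [-20, -19, -11, 0, -13, -10, 34, 15, 1, 33, 12, 9] (no swap needed)

[-20, -19, -11, 0, -13, -10, 34, 15, 1, 33, 12, 9]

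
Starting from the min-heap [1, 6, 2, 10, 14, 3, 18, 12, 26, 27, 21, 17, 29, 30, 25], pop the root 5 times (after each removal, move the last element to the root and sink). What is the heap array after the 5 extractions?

[12, 14, 17, 26, 21, 25, 18, 29, 30, 27]

extract-min #1 returns 1:
  remove root 1; move last element 25 to root → [25, 6, 2, 10, 14, 3, 18, 12, 26, 27, 21, 17, 29, 30]
  25 vs smaller child 2 at index 2, swap → [2, 6, 25, 10, 14, 3, 18, 12, 26, 27, 21, 17, 29, 30]
  25 vs smaller child 3 at index 5, swap → [2, 6, 3, 10, 14, 25, 18, 12, 26, 27, 21, 17, 29, 30]
  25 vs smaller child 17 at index 11, swap → [2, 6, 3, 10, 14, 17, 18, 12, 26, 27, 21, 25, 29, 30]
extract-min #2 returns 2:
  remove root 2; move last element 30 to root → [30, 6, 3, 10, 14, 17, 18, 12, 26, 27, 21, 25, 29]
  30 vs smaller child 3 at index 2, swap → [3, 6, 30, 10, 14, 17, 18, 12, 26, 27, 21, 25, 29]
  30 vs smaller child 17 at index 5, swap → [3, 6, 17, 10, 14, 30, 18, 12, 26, 27, 21, 25, 29]
  30 vs smaller child 25 at index 11, swap → [3, 6, 17, 10, 14, 25, 18, 12, 26, 27, 21, 30, 29]
extract-min #3 returns 3:
  remove root 3; move last element 29 to root → [29, 6, 17, 10, 14, 25, 18, 12, 26, 27, 21, 30]
  29 vs smaller child 6 at index 1, swap → [6, 29, 17, 10, 14, 25, 18, 12, 26, 27, 21, 30]
  29 vs smaller child 10 at index 3, swap → [6, 10, 17, 29, 14, 25, 18, 12, 26, 27, 21, 30]
  29 vs smaller child 12 at index 7, swap → [6, 10, 17, 12, 14, 25, 18, 29, 26, 27, 21, 30]
extract-min #4 returns 6:
  remove root 6; move last element 30 to root → [30, 10, 17, 12, 14, 25, 18, 29, 26, 27, 21]
  30 vs smaller child 10 at index 1, swap → [10, 30, 17, 12, 14, 25, 18, 29, 26, 27, 21]
  30 vs smaller child 12 at index 3, swap → [10, 12, 17, 30, 14, 25, 18, 29, 26, 27, 21]
  30 vs smaller child 26 at index 8, swap → [10, 12, 17, 26, 14, 25, 18, 29, 30, 27, 21]
extract-min #5 returns 10:
  remove root 10; move last element 21 to root → [21, 12, 17, 26, 14, 25, 18, 29, 30, 27]
  21 vs smaller child 12 at index 1, swap → [12, 21, 17, 26, 14, 25, 18, 29, 30, 27]
  21 vs smaller child 14 at index 4, swap → [12, 14, 17, 26, 21, 25, 18, 29, 30, 27]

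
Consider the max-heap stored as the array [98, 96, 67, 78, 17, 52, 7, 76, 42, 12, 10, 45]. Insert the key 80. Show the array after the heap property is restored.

[98, 96, 80, 78, 17, 67, 7, 76, 42, 12, 10, 45, 52]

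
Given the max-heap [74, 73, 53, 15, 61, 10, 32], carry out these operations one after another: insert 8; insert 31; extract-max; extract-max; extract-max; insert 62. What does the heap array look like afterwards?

insert 8:
  append 8 at index 7 → [74, 73, 53, 15, 61, 10, 32, 8] (no swap needed)
insert 31:
  append 31 at index 8 → [74, 73, 53, 15, 61, 10, 32, 8, 31]
  31 > parent 15 at index 3, swap → [74, 73, 53, 31, 61, 10, 32, 8, 15]
extract-max → returns 74:
  remove root 74; move last element 15 to root → [15, 73, 53, 31, 61, 10, 32, 8]
  15 vs larger child 73 at index 1, swap → [73, 15, 53, 31, 61, 10, 32, 8]
  15 vs larger child 61 at index 4, swap → [73, 61, 53, 31, 15, 10, 32, 8]
extract-max → returns 73:
  remove root 73; move last element 8 to root → [8, 61, 53, 31, 15, 10, 32]
  8 vs larger child 61 at index 1, swap → [61, 8, 53, 31, 15, 10, 32]
  8 vs larger child 31 at index 3, swap → [61, 31, 53, 8, 15, 10, 32]
extract-max → returns 61:
  remove root 61; move last element 32 to root → [32, 31, 53, 8, 15, 10]
  32 vs larger child 53 at index 2, swap → [53, 31, 32, 8, 15, 10]
insert 62:
  append 62 at index 6 → [53, 31, 32, 8, 15, 10, 62]
  62 > parent 32 at index 2, swap → [53, 31, 62, 8, 15, 10, 32]
  62 > parent 53 at index 0, swap → [62, 31, 53, 8, 15, 10, 32]

[62, 31, 53, 8, 15, 10, 32]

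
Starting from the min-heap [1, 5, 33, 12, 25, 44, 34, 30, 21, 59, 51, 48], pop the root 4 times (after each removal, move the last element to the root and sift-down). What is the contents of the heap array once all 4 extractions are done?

[25, 30, 33, 48, 59, 44, 34, 51]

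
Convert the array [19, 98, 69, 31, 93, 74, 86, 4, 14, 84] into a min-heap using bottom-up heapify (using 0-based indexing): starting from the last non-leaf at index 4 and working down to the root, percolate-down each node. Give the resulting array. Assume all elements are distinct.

sift down from index 4:
  93 vs only child 84 at index 9, swap → [19, 98, 69, 31, 84, 74, 86, 4, 14, 93]
sift down from index 3:
  31 vs smaller child 4 at index 7, swap → [19, 98, 69, 4, 84, 74, 86, 31, 14, 93]
sift down from index 2: already satisfies heap property
sift down from index 1:
  98 vs smaller child 4 at index 3, swap → [19, 4, 69, 98, 84, 74, 86, 31, 14, 93]
  98 vs smaller child 14 at index 8, swap → [19, 4, 69, 14, 84, 74, 86, 31, 98, 93]
sift down from index 0:
  19 vs smaller child 4 at index 1, swap → [4, 19, 69, 14, 84, 74, 86, 31, 98, 93]
  19 vs smaller child 14 at index 3, swap → [4, 14, 69, 19, 84, 74, 86, 31, 98, 93]

[4, 14, 69, 19, 84, 74, 86, 31, 98, 93]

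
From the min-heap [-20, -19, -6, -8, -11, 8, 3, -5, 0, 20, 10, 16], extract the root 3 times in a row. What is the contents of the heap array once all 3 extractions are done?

[-8, -5, -6, 0, 10, 8, 3, 16, 20]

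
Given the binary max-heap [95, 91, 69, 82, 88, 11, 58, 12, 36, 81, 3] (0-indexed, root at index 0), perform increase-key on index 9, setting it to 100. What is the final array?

[100, 95, 69, 82, 91, 11, 58, 12, 36, 88, 3]

set index 9 from 81 to 100 → [95, 91, 69, 82, 88, 11, 58, 12, 36, 100, 3]
100 > parent 88 at index 4, swap → [95, 91, 69, 82, 100, 11, 58, 12, 36, 88, 3]
100 > parent 91 at index 1, swap → [95, 100, 69, 82, 91, 11, 58, 12, 36, 88, 3]
100 > parent 95 at index 0, swap → [100, 95, 69, 82, 91, 11, 58, 12, 36, 88, 3]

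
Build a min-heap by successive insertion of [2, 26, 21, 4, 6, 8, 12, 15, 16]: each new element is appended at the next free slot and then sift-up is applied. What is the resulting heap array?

[2, 4, 8, 15, 6, 21, 12, 26, 16]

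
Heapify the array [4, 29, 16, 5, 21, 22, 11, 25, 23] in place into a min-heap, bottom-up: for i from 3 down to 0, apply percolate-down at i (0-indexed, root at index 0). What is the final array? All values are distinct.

sift down from index 3: already satisfies heap property
sift down from index 2:
  16 vs smaller child 11 at index 6, swap → [4, 29, 11, 5, 21, 22, 16, 25, 23]
sift down from index 1:
  29 vs smaller child 5 at index 3, swap → [4, 5, 11, 29, 21, 22, 16, 25, 23]
  29 vs smaller child 23 at index 8, swap → [4, 5, 11, 23, 21, 22, 16, 25, 29]
sift down from index 0: already satisfies heap property

[4, 5, 11, 23, 21, 22, 16, 25, 29]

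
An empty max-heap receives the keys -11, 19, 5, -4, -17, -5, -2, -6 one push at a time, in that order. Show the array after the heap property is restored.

Insert -11:
  append -11 at index 0 → [-11] (no swap needed)
Insert 19:
  append 19 at index 1 → [-11, 19]
  19 > parent -11 at index 0, swap → [19, -11]
Insert 5:
  append 5 at index 2 → [19, -11, 5] (no swap needed)
Insert -4:
  append -4 at index 3 → [19, -11, 5, -4]
  -4 > parent -11 at index 1, swap → [19, -4, 5, -11]
Insert -17:
  append -17 at index 4 → [19, -4, 5, -11, -17] (no swap needed)
Insert -5:
  append -5 at index 5 → [19, -4, 5, -11, -17, -5] (no swap needed)
Insert -2:
  append -2 at index 6 → [19, -4, 5, -11, -17, -5, -2] (no swap needed)
Insert -6:
  append -6 at index 7 → [19, -4, 5, -11, -17, -5, -2, -6]
  -6 > parent -11 at index 3, swap → [19, -4, 5, -6, -17, -5, -2, -11]

[19, -4, 5, -6, -17, -5, -2, -11]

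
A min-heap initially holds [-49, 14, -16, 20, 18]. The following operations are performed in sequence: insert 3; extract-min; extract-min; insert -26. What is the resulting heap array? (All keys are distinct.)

[-26, 3, 18, 20, 14]

insert 3:
  append 3 at index 5 → [-49, 14, -16, 20, 18, 3] (no swap needed)
extract-min → returns -49:
  remove root -49; move last element 3 to root → [3, 14, -16, 20, 18]
  3 vs smaller child -16 at index 2, swap → [-16, 14, 3, 20, 18]
extract-min → returns -16:
  remove root -16; move last element 18 to root → [18, 14, 3, 20]
  18 vs smaller child 3 at index 2, swap → [3, 14, 18, 20]
insert -26:
  append -26 at index 4 → [3, 14, 18, 20, -26]
  -26 < parent 14 at index 1, swap → [3, -26, 18, 20, 14]
  -26 < parent 3 at index 0, swap → [-26, 3, 18, 20, 14]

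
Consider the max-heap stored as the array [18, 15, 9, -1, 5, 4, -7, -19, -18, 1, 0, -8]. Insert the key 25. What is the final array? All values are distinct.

append 25 at index 12 → [18, 15, 9, -1, 5, 4, -7, -19, -18, 1, 0, -8, 25]
25 > parent 4 at index 5, swap → [18, 15, 9, -1, 5, 25, -7, -19, -18, 1, 0, -8, 4]
25 > parent 9 at index 2, swap → [18, 15, 25, -1, 5, 9, -7, -19, -18, 1, 0, -8, 4]
25 > parent 18 at index 0, swap → [25, 15, 18, -1, 5, 9, -7, -19, -18, 1, 0, -8, 4]

[25, 15, 18, -1, 5, 9, -7, -19, -18, 1, 0, -8, 4]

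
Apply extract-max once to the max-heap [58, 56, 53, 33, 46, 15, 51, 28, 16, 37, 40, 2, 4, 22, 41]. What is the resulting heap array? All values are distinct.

[56, 46, 53, 33, 41, 15, 51, 28, 16, 37, 40, 2, 4, 22]

remove root 58; move last element 41 to root → [41, 56, 53, 33, 46, 15, 51, 28, 16, 37, 40, 2, 4, 22]
41 vs larger child 56 at index 1, swap → [56, 41, 53, 33, 46, 15, 51, 28, 16, 37, 40, 2, 4, 22]
41 vs larger child 46 at index 4, swap → [56, 46, 53, 33, 41, 15, 51, 28, 16, 37, 40, 2, 4, 22]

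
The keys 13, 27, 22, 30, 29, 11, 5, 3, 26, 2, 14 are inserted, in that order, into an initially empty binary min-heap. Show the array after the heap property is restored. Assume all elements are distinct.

[2, 3, 11, 26, 5, 22, 13, 30, 27, 29, 14]

Insert 13:
  append 13 at index 0 → [13] (no swap needed)
Insert 27:
  append 27 at index 1 → [13, 27] (no swap needed)
Insert 22:
  append 22 at index 2 → [13, 27, 22] (no swap needed)
Insert 30:
  append 30 at index 3 → [13, 27, 22, 30] (no swap needed)
Insert 29:
  append 29 at index 4 → [13, 27, 22, 30, 29] (no swap needed)
Insert 11:
  append 11 at index 5 → [13, 27, 22, 30, 29, 11]
  11 < parent 22 at index 2, swap → [13, 27, 11, 30, 29, 22]
  11 < parent 13 at index 0, swap → [11, 27, 13, 30, 29, 22]
Insert 5:
  append 5 at index 6 → [11, 27, 13, 30, 29, 22, 5]
  5 < parent 13 at index 2, swap → [11, 27, 5, 30, 29, 22, 13]
  5 < parent 11 at index 0, swap → [5, 27, 11, 30, 29, 22, 13]
Insert 3:
  append 3 at index 7 → [5, 27, 11, 30, 29, 22, 13, 3]
  3 < parent 30 at index 3, swap → [5, 27, 11, 3, 29, 22, 13, 30]
  3 < parent 27 at index 1, swap → [5, 3, 11, 27, 29, 22, 13, 30]
  3 < parent 5 at index 0, swap → [3, 5, 11, 27, 29, 22, 13, 30]
Insert 26:
  append 26 at index 8 → [3, 5, 11, 27, 29, 22, 13, 30, 26]
  26 < parent 27 at index 3, swap → [3, 5, 11, 26, 29, 22, 13, 30, 27]
Insert 2:
  append 2 at index 9 → [3, 5, 11, 26, 29, 22, 13, 30, 27, 2]
  2 < parent 29 at index 4, swap → [3, 5, 11, 26, 2, 22, 13, 30, 27, 29]
  2 < parent 5 at index 1, swap → [3, 2, 11, 26, 5, 22, 13, 30, 27, 29]
  2 < parent 3 at index 0, swap → [2, 3, 11, 26, 5, 22, 13, 30, 27, 29]
Insert 14:
  append 14 at index 10 → [2, 3, 11, 26, 5, 22, 13, 30, 27, 29, 14] (no swap needed)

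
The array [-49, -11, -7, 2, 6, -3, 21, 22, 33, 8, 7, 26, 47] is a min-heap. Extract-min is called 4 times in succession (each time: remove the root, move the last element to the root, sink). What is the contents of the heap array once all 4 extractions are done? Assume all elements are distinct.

extract-min #1 returns -49:
  remove root -49; move last element 47 to root → [47, -11, -7, 2, 6, -3, 21, 22, 33, 8, 7, 26]
  47 vs smaller child -11 at index 1, swap → [-11, 47, -7, 2, 6, -3, 21, 22, 33, 8, 7, 26]
  47 vs smaller child 2 at index 3, swap → [-11, 2, -7, 47, 6, -3, 21, 22, 33, 8, 7, 26]
  47 vs smaller child 22 at index 7, swap → [-11, 2, -7, 22, 6, -3, 21, 47, 33, 8, 7, 26]
extract-min #2 returns -11:
  remove root -11; move last element 26 to root → [26, 2, -7, 22, 6, -3, 21, 47, 33, 8, 7]
  26 vs smaller child -7 at index 2, swap → [-7, 2, 26, 22, 6, -3, 21, 47, 33, 8, 7]
  26 vs smaller child -3 at index 5, swap → [-7, 2, -3, 22, 6, 26, 21, 47, 33, 8, 7]
extract-min #3 returns -7:
  remove root -7; move last element 7 to root → [7, 2, -3, 22, 6, 26, 21, 47, 33, 8]
  7 vs smaller child -3 at index 2, swap → [-3, 2, 7, 22, 6, 26, 21, 47, 33, 8]
extract-min #4 returns -3:
  remove root -3; move last element 8 to root → [8, 2, 7, 22, 6, 26, 21, 47, 33]
  8 vs smaller child 2 at index 1, swap → [2, 8, 7, 22, 6, 26, 21, 47, 33]
  8 vs smaller child 6 at index 4, swap → [2, 6, 7, 22, 8, 26, 21, 47, 33]

[2, 6, 7, 22, 8, 26, 21, 47, 33]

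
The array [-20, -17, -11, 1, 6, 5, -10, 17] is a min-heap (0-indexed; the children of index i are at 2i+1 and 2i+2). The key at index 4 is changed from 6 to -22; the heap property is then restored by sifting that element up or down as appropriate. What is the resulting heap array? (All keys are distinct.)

set index 4 from 6 to -22 → [-20, -17, -11, 1, -22, 5, -10, 17]
-22 < parent -17 at index 1, swap → [-20, -22, -11, 1, -17, 5, -10, 17]
-22 < parent -20 at index 0, swap → [-22, -20, -11, 1, -17, 5, -10, 17]

[-22, -20, -11, 1, -17, 5, -10, 17]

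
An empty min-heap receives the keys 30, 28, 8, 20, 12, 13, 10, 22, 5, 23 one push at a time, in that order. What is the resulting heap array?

[5, 8, 10, 12, 20, 28, 13, 30, 22, 23]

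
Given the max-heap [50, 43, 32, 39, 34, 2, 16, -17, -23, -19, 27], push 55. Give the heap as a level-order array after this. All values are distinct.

append 55 at index 11 → [50, 43, 32, 39, 34, 2, 16, -17, -23, -19, 27, 55]
55 > parent 2 at index 5, swap → [50, 43, 32, 39, 34, 55, 16, -17, -23, -19, 27, 2]
55 > parent 32 at index 2, swap → [50, 43, 55, 39, 34, 32, 16, -17, -23, -19, 27, 2]
55 > parent 50 at index 0, swap → [55, 43, 50, 39, 34, 32, 16, -17, -23, -19, 27, 2]

[55, 43, 50, 39, 34, 32, 16, -17, -23, -19, 27, 2]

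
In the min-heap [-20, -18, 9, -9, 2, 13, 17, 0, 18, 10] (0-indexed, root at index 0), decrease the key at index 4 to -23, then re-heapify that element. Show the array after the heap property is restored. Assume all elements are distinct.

[-23, -20, 9, -9, -18, 13, 17, 0, 18, 10]

set index 4 from 2 to -23 → [-20, -18, 9, -9, -23, 13, 17, 0, 18, 10]
-23 < parent -18 at index 1, swap → [-20, -23, 9, -9, -18, 13, 17, 0, 18, 10]
-23 < parent -20 at index 0, swap → [-23, -20, 9, -9, -18, 13, 17, 0, 18, 10]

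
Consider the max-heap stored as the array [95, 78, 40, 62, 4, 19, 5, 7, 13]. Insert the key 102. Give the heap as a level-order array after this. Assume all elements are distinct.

[102, 95, 40, 62, 78, 19, 5, 7, 13, 4]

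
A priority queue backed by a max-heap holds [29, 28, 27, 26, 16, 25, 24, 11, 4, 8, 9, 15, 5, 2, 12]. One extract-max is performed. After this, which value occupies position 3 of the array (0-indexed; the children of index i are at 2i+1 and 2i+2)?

12

remove root 29; move last element 12 to root → [12, 28, 27, 26, 16, 25, 24, 11, 4, 8, 9, 15, 5, 2]
12 vs larger child 28 at index 1, swap → [28, 12, 27, 26, 16, 25, 24, 11, 4, 8, 9, 15, 5, 2]
12 vs larger child 26 at index 3, swap → [28, 26, 27, 12, 16, 25, 24, 11, 4, 8, 9, 15, 5, 2]
resulting array: [28, 26, 27, 12, 16, 25, 24, 11, 4, 8, 9, 15, 5, 2]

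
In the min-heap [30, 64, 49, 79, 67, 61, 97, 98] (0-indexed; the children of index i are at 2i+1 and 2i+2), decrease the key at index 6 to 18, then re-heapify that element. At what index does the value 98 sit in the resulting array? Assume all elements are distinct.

set index 6 from 97 to 18 → [30, 64, 49, 79, 67, 61, 18, 98]
18 < parent 49 at index 2, swap → [30, 64, 18, 79, 67, 61, 49, 98]
18 < parent 30 at index 0, swap → [18, 64, 30, 79, 67, 61, 49, 98]
resulting array: [18, 64, 30, 79, 67, 61, 49, 98]

7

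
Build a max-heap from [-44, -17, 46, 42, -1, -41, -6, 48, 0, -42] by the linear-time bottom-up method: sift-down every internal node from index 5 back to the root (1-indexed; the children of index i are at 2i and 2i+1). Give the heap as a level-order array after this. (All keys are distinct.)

sift down from index 5: already satisfies heap property
sift down from index 4:
  42 vs larger child 48 at index 8, swap → [-44, -17, 46, 48, -1, -41, -6, 42, 0, -42]
sift down from index 3: already satisfies heap property
sift down from index 2:
  -17 vs larger child 48 at index 4, swap → [-44, 48, 46, -17, -1, -41, -6, 42, 0, -42]
  -17 vs larger child 42 at index 8, swap → [-44, 48, 46, 42, -1, -41, -6, -17, 0, -42]
sift down from index 1:
  -44 vs larger child 48 at index 2, swap → [48, -44, 46, 42, -1, -41, -6, -17, 0, -42]
  -44 vs larger child 42 at index 4, swap → [48, 42, 46, -44, -1, -41, -6, -17, 0, -42]
  -44 vs larger child 0 at index 9, swap → [48, 42, 46, 0, -1, -41, -6, -17, -44, -42]

[48, 42, 46, 0, -1, -41, -6, -17, -44, -42]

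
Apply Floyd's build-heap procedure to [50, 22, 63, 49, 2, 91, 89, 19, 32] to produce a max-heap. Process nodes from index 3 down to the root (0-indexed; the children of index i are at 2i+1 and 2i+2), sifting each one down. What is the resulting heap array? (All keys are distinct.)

[91, 49, 89, 32, 2, 63, 50, 19, 22]

sift down from index 3: already satisfies heap property
sift down from index 2:
  63 vs larger child 91 at index 5, swap → [50, 22, 91, 49, 2, 63, 89, 19, 32]
sift down from index 1:
  22 vs larger child 49 at index 3, swap → [50, 49, 91, 22, 2, 63, 89, 19, 32]
  22 vs larger child 32 at index 8, swap → [50, 49, 91, 32, 2, 63, 89, 19, 22]
sift down from index 0:
  50 vs larger child 91 at index 2, swap → [91, 49, 50, 32, 2, 63, 89, 19, 22]
  50 vs larger child 89 at index 6, swap → [91, 49, 89, 32, 2, 63, 50, 19, 22]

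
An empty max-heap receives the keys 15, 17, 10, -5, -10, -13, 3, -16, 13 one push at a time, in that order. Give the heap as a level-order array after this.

[17, 15, 10, 13, -10, -13, 3, -16, -5]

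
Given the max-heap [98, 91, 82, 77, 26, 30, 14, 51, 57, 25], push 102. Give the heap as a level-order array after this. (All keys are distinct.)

append 102 at index 10 → [98, 91, 82, 77, 26, 30, 14, 51, 57, 25, 102]
102 > parent 26 at index 4, swap → [98, 91, 82, 77, 102, 30, 14, 51, 57, 25, 26]
102 > parent 91 at index 1, swap → [98, 102, 82, 77, 91, 30, 14, 51, 57, 25, 26]
102 > parent 98 at index 0, swap → [102, 98, 82, 77, 91, 30, 14, 51, 57, 25, 26]

[102, 98, 82, 77, 91, 30, 14, 51, 57, 25, 26]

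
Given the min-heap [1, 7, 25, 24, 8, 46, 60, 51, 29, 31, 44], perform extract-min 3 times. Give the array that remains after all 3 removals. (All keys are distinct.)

extract-min #1 returns 1:
  remove root 1; move last element 44 to root → [44, 7, 25, 24, 8, 46, 60, 51, 29, 31]
  44 vs smaller child 7 at index 1, swap → [7, 44, 25, 24, 8, 46, 60, 51, 29, 31]
  44 vs smaller child 8 at index 4, swap → [7, 8, 25, 24, 44, 46, 60, 51, 29, 31]
  44 vs only child 31 at index 9, swap → [7, 8, 25, 24, 31, 46, 60, 51, 29, 44]
extract-min #2 returns 7:
  remove root 7; move last element 44 to root → [44, 8, 25, 24, 31, 46, 60, 51, 29]
  44 vs smaller child 8 at index 1, swap → [8, 44, 25, 24, 31, 46, 60, 51, 29]
  44 vs smaller child 24 at index 3, swap → [8, 24, 25, 44, 31, 46, 60, 51, 29]
  44 vs smaller child 29 at index 8, swap → [8, 24, 25, 29, 31, 46, 60, 51, 44]
extract-min #3 returns 8:
  remove root 8; move last element 44 to root → [44, 24, 25, 29, 31, 46, 60, 51]
  44 vs smaller child 24 at index 1, swap → [24, 44, 25, 29, 31, 46, 60, 51]
  44 vs smaller child 29 at index 3, swap → [24, 29, 25, 44, 31, 46, 60, 51]

[24, 29, 25, 44, 31, 46, 60, 51]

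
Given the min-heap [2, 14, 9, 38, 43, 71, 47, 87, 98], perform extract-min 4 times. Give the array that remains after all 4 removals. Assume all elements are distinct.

extract-min #1 returns 2:
  remove root 2; move last element 98 to root → [98, 14, 9, 38, 43, 71, 47, 87]
  98 vs smaller child 9 at index 2, swap → [9, 14, 98, 38, 43, 71, 47, 87]
  98 vs smaller child 47 at index 6, swap → [9, 14, 47, 38, 43, 71, 98, 87]
extract-min #2 returns 9:
  remove root 9; move last element 87 to root → [87, 14, 47, 38, 43, 71, 98]
  87 vs smaller child 14 at index 1, swap → [14, 87, 47, 38, 43, 71, 98]
  87 vs smaller child 38 at index 3, swap → [14, 38, 47, 87, 43, 71, 98]
extract-min #3 returns 14:
  remove root 14; move last element 98 to root → [98, 38, 47, 87, 43, 71]
  98 vs smaller child 38 at index 1, swap → [38, 98, 47, 87, 43, 71]
  98 vs smaller child 43 at index 4, swap → [38, 43, 47, 87, 98, 71]
extract-min #4 returns 38:
  remove root 38; move last element 71 to root → [71, 43, 47, 87, 98]
  71 vs smaller child 43 at index 1, swap → [43, 71, 47, 87, 98]

[43, 71, 47, 87, 98]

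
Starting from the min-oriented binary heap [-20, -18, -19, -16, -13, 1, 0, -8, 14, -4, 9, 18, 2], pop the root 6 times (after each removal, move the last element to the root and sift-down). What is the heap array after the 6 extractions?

[-4, 9, 0, 18, 14, 1, 2]

extract-min #1 returns -20:
  remove root -20; move last element 2 to root → [2, -18, -19, -16, -13, 1, 0, -8, 14, -4, 9, 18]
  2 vs smaller child -19 at index 2, swap → [-19, -18, 2, -16, -13, 1, 0, -8, 14, -4, 9, 18]
  2 vs smaller child 0 at index 6, swap → [-19, -18, 0, -16, -13, 1, 2, -8, 14, -4, 9, 18]
extract-min #2 returns -19:
  remove root -19; move last element 18 to root → [18, -18, 0, -16, -13, 1, 2, -8, 14, -4, 9]
  18 vs smaller child -18 at index 1, swap → [-18, 18, 0, -16, -13, 1, 2, -8, 14, -4, 9]
  18 vs smaller child -16 at index 3, swap → [-18, -16, 0, 18, -13, 1, 2, -8, 14, -4, 9]
  18 vs smaller child -8 at index 7, swap → [-18, -16, 0, -8, -13, 1, 2, 18, 14, -4, 9]
extract-min #3 returns -18:
  remove root -18; move last element 9 to root → [9, -16, 0, -8, -13, 1, 2, 18, 14, -4]
  9 vs smaller child -16 at index 1, swap → [-16, 9, 0, -8, -13, 1, 2, 18, 14, -4]
  9 vs smaller child -13 at index 4, swap → [-16, -13, 0, -8, 9, 1, 2, 18, 14, -4]
  9 vs only child -4 at index 9, swap → [-16, -13, 0, -8, -4, 1, 2, 18, 14, 9]
extract-min #4 returns -16:
  remove root -16; move last element 9 to root → [9, -13, 0, -8, -4, 1, 2, 18, 14]
  9 vs smaller child -13 at index 1, swap → [-13, 9, 0, -8, -4, 1, 2, 18, 14]
  9 vs smaller child -8 at index 3, swap → [-13, -8, 0, 9, -4, 1, 2, 18, 14]
extract-min #5 returns -13:
  remove root -13; move last element 14 to root → [14, -8, 0, 9, -4, 1, 2, 18]
  14 vs smaller child -8 at index 1, swap → [-8, 14, 0, 9, -4, 1, 2, 18]
  14 vs smaller child -4 at index 4, swap → [-8, -4, 0, 9, 14, 1, 2, 18]
extract-min #6 returns -8:
  remove root -8; move last element 18 to root → [18, -4, 0, 9, 14, 1, 2]
  18 vs smaller child -4 at index 1, swap → [-4, 18, 0, 9, 14, 1, 2]
  18 vs smaller child 9 at index 3, swap → [-4, 9, 0, 18, 14, 1, 2]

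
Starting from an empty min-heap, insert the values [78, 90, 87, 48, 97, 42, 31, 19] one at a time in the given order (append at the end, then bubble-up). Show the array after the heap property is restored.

[19, 31, 42, 78, 97, 87, 48, 90]

Insert 78:
  append 78 at index 0 → [78] (no swap needed)
Insert 90:
  append 90 at index 1 → [78, 90] (no swap needed)
Insert 87:
  append 87 at index 2 → [78, 90, 87] (no swap needed)
Insert 48:
  append 48 at index 3 → [78, 90, 87, 48]
  48 < parent 90 at index 1, swap → [78, 48, 87, 90]
  48 < parent 78 at index 0, swap → [48, 78, 87, 90]
Insert 97:
  append 97 at index 4 → [48, 78, 87, 90, 97] (no swap needed)
Insert 42:
  append 42 at index 5 → [48, 78, 87, 90, 97, 42]
  42 < parent 87 at index 2, swap → [48, 78, 42, 90, 97, 87]
  42 < parent 48 at index 0, swap → [42, 78, 48, 90, 97, 87]
Insert 31:
  append 31 at index 6 → [42, 78, 48, 90, 97, 87, 31]
  31 < parent 48 at index 2, swap → [42, 78, 31, 90, 97, 87, 48]
  31 < parent 42 at index 0, swap → [31, 78, 42, 90, 97, 87, 48]
Insert 19:
  append 19 at index 7 → [31, 78, 42, 90, 97, 87, 48, 19]
  19 < parent 90 at index 3, swap → [31, 78, 42, 19, 97, 87, 48, 90]
  19 < parent 78 at index 1, swap → [31, 19, 42, 78, 97, 87, 48, 90]
  19 < parent 31 at index 0, swap → [19, 31, 42, 78, 97, 87, 48, 90]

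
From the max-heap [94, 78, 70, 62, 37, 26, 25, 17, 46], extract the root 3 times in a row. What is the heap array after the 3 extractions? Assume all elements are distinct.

extract-max #1 returns 94:
  remove root 94; move last element 46 to root → [46, 78, 70, 62, 37, 26, 25, 17]
  46 vs larger child 78 at index 1, swap → [78, 46, 70, 62, 37, 26, 25, 17]
  46 vs larger child 62 at index 3, swap → [78, 62, 70, 46, 37, 26, 25, 17]
extract-max #2 returns 78:
  remove root 78; move last element 17 to root → [17, 62, 70, 46, 37, 26, 25]
  17 vs larger child 70 at index 2, swap → [70, 62, 17, 46, 37, 26, 25]
  17 vs larger child 26 at index 5, swap → [70, 62, 26, 46, 37, 17, 25]
extract-max #3 returns 70:
  remove root 70; move last element 25 to root → [25, 62, 26, 46, 37, 17]
  25 vs larger child 62 at index 1, swap → [62, 25, 26, 46, 37, 17]
  25 vs larger child 46 at index 3, swap → [62, 46, 26, 25, 37, 17]

[62, 46, 26, 25, 37, 17]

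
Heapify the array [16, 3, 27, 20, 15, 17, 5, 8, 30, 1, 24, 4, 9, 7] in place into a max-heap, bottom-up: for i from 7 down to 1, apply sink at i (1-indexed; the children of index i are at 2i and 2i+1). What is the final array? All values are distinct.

sift down from index 7:
  5 vs only child 7 at index 14, swap → [16, 3, 27, 20, 15, 17, 7, 8, 30, 1, 24, 4, 9, 5]
sift down from index 6: already satisfies heap property
sift down from index 5:
  15 vs larger child 24 at index 11, swap → [16, 3, 27, 20, 24, 17, 7, 8, 30, 1, 15, 4, 9, 5]
sift down from index 4:
  20 vs larger child 30 at index 9, swap → [16, 3, 27, 30, 24, 17, 7, 8, 20, 1, 15, 4, 9, 5]
sift down from index 3: already satisfies heap property
sift down from index 2:
  3 vs larger child 30 at index 4, swap → [16, 30, 27, 3, 24, 17, 7, 8, 20, 1, 15, 4, 9, 5]
  3 vs larger child 20 at index 9, swap → [16, 30, 27, 20, 24, 17, 7, 8, 3, 1, 15, 4, 9, 5]
sift down from index 1:
  16 vs larger child 30 at index 2, swap → [30, 16, 27, 20, 24, 17, 7, 8, 3, 1, 15, 4, 9, 5]
  16 vs larger child 24 at index 5, swap → [30, 24, 27, 20, 16, 17, 7, 8, 3, 1, 15, 4, 9, 5]

[30, 24, 27, 20, 16, 17, 7, 8, 3, 1, 15, 4, 9, 5]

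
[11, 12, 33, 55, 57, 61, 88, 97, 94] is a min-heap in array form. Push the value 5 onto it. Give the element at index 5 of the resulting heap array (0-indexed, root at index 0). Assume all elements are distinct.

61

append 5 at index 9 → [11, 12, 33, 55, 57, 61, 88, 97, 94, 5]
5 < parent 57 at index 4, swap → [11, 12, 33, 55, 5, 61, 88, 97, 94, 57]
5 < parent 12 at index 1, swap → [11, 5, 33, 55, 12, 61, 88, 97, 94, 57]
5 < parent 11 at index 0, swap → [5, 11, 33, 55, 12, 61, 88, 97, 94, 57]
resulting array: [5, 11, 33, 55, 12, 61, 88, 97, 94, 57]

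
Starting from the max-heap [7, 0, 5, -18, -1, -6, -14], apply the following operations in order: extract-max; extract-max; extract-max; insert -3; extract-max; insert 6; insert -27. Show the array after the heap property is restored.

[6, -3, -6, -18, -14, -27]

extract-max → returns 7:
  remove root 7; move last element -14 to root → [-14, 0, 5, -18, -1, -6]
  -14 vs larger child 5 at index 2, swap → [5, 0, -14, -18, -1, -6]
  -14 vs only child -6 at index 5, swap → [5, 0, -6, -18, -1, -14]
extract-max → returns 5:
  remove root 5; move last element -14 to root → [-14, 0, -6, -18, -1]
  -14 vs larger child 0 at index 1, swap → [0, -14, -6, -18, -1]
  -14 vs larger child -1 at index 4, swap → [0, -1, -6, -18, -14]
extract-max → returns 0:
  remove root 0; move last element -14 to root → [-14, -1, -6, -18]
  -14 vs larger child -1 at index 1, swap → [-1, -14, -6, -18]
insert -3:
  append -3 at index 4 → [-1, -14, -6, -18, -3]
  -3 > parent -14 at index 1, swap → [-1, -3, -6, -18, -14]
extract-max → returns -1:
  remove root -1; move last element -14 to root → [-14, -3, -6, -18]
  -14 vs larger child -3 at index 1, swap → [-3, -14, -6, -18]
insert 6:
  append 6 at index 4 → [-3, -14, -6, -18, 6]
  6 > parent -14 at index 1, swap → [-3, 6, -6, -18, -14]
  6 > parent -3 at index 0, swap → [6, -3, -6, -18, -14]
insert -27:
  append -27 at index 5 → [6, -3, -6, -18, -14, -27] (no swap needed)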